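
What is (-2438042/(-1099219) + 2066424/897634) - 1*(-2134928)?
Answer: 1053265060218040286/493348173923 ≈ 2.1349e+6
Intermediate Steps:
(-2438042/(-1099219) + 2066424/897634) - 1*(-2134928) = (-2438042*(-1/1099219) + 2066424*(1/897634)) + 2134928 = (2438042/1099219 + 1033212/448817) + 2134928 = 2229960957742/493348173923 + 2134928 = 1053265060218040286/493348173923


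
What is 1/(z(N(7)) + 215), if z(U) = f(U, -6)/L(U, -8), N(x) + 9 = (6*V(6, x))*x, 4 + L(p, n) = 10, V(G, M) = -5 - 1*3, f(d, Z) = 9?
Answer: 2/433 ≈ 0.0046189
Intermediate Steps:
V(G, M) = -8 (V(G, M) = -5 - 3 = -8)
L(p, n) = 6 (L(p, n) = -4 + 10 = 6)
N(x) = -9 - 48*x (N(x) = -9 + (6*(-8))*x = -9 - 48*x)
z(U) = 3/2 (z(U) = 9/6 = 9*(1/6) = 3/2)
1/(z(N(7)) + 215) = 1/(3/2 + 215) = 1/(433/2) = 2/433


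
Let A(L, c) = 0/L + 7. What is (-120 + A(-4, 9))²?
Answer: 12769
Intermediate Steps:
A(L, c) = 7 (A(L, c) = 0 + 7 = 7)
(-120 + A(-4, 9))² = (-120 + 7)² = (-113)² = 12769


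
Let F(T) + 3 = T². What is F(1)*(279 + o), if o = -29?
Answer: -500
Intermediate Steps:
F(T) = -3 + T²
F(1)*(279 + o) = (-3 + 1²)*(279 - 29) = (-3 + 1)*250 = -2*250 = -500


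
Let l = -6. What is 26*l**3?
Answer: -5616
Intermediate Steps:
26*l**3 = 26*(-6)**3 = 26*(-216) = -5616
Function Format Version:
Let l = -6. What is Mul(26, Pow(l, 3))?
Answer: -5616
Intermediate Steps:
Mul(26, Pow(l, 3)) = Mul(26, Pow(-6, 3)) = Mul(26, -216) = -5616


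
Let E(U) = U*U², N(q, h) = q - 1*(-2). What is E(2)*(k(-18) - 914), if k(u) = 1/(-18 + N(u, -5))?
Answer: -124308/17 ≈ -7312.2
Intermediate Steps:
N(q, h) = 2 + q (N(q, h) = q + 2 = 2 + q)
E(U) = U³
k(u) = 1/(-16 + u) (k(u) = 1/(-18 + (2 + u)) = 1/(-16 + u))
E(2)*(k(-18) - 914) = 2³*(1/(-16 - 18) - 914) = 8*(1/(-34) - 914) = 8*(-1/34 - 914) = 8*(-31077/34) = -124308/17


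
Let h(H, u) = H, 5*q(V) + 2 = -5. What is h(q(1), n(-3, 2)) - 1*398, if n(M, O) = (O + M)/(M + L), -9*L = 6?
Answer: -1997/5 ≈ -399.40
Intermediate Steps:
L = -⅔ (L = -⅑*6 = -⅔ ≈ -0.66667)
n(M, O) = (M + O)/(-⅔ + M) (n(M, O) = (O + M)/(M - ⅔) = (M + O)/(-⅔ + M))
q(V) = -7/5 (q(V) = -⅖ + (⅕)*(-5) = -⅖ - 1 = -7/5)
h(q(1), n(-3, 2)) - 1*398 = -7/5 - 1*398 = -7/5 - 398 = -1997/5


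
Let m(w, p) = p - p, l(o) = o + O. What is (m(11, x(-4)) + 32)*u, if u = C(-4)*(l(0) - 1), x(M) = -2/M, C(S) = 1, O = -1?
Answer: -64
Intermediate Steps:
l(o) = -1 + o (l(o) = o - 1 = -1 + o)
m(w, p) = 0
u = -2 (u = 1*((-1 + 0) - 1) = 1*(-1 - 1) = 1*(-2) = -2)
(m(11, x(-4)) + 32)*u = (0 + 32)*(-2) = 32*(-2) = -64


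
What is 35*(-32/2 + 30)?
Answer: 490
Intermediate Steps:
35*(-32/2 + 30) = 35*(-32*½ + 30) = 35*(-16 + 30) = 35*14 = 490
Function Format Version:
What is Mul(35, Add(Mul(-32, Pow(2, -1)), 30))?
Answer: 490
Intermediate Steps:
Mul(35, Add(Mul(-32, Pow(2, -1)), 30)) = Mul(35, Add(Mul(-32, Rational(1, 2)), 30)) = Mul(35, Add(-16, 30)) = Mul(35, 14) = 490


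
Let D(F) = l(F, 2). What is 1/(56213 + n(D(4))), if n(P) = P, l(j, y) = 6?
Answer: 1/56219 ≈ 1.7788e-5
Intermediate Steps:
D(F) = 6
1/(56213 + n(D(4))) = 1/(56213 + 6) = 1/56219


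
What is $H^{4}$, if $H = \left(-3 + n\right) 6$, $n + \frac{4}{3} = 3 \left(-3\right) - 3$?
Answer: $92236816$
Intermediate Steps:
$n = - \frac{40}{3}$ ($n = - \frac{4}{3} + \left(3 \left(-3\right) - 3\right) = - \frac{4}{3} - 12 = - \frac{40}{3} \approx -13.333$)
$H = -98$ ($H = \left(-3 - \frac{40}{3}\right) 6 = \left(- \frac{49}{3}\right) 6 = -98$)
$H^{4} = \left(-98\right)^{4} = 92236816$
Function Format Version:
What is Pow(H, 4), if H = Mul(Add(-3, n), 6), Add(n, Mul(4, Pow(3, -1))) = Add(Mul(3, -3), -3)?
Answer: 92236816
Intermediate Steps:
n = Rational(-40, 3) (n = Add(Rational(-4, 3), Add(Mul(3, -3), -3)) = Add(Rational(-4, 3), Add(-9, -3)) = Add(Rational(-4, 3), -12) = Rational(-40, 3) ≈ -13.333)
H = -98 (H = Mul(Add(-3, Rational(-40, 3)), 6) = Mul(Rational(-49, 3), 6) = -98)
Pow(H, 4) = Pow(-98, 4) = 92236816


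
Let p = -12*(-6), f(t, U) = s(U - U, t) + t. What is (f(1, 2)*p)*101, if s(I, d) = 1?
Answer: 14544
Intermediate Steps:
f(t, U) = 1 + t
p = 72
(f(1, 2)*p)*101 = ((1 + 1)*72)*101 = (2*72)*101 = 144*101 = 14544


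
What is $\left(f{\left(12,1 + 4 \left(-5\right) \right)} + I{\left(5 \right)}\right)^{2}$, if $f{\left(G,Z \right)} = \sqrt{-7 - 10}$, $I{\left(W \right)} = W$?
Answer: $\left(5 + i \sqrt{17}\right)^{2} \approx 8.0 + 41.231 i$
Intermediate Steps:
$f{\left(G,Z \right)} = i \sqrt{17}$ ($f{\left(G,Z \right)} = \sqrt{-17} = i \sqrt{17}$)
$\left(f{\left(12,1 + 4 \left(-5\right) \right)} + I{\left(5 \right)}\right)^{2} = \left(i \sqrt{17} + 5\right)^{2} = \left(5 + i \sqrt{17}\right)^{2}$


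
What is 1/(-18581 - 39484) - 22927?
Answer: -1331256256/58065 ≈ -22927.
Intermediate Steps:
1/(-18581 - 39484) - 22927 = 1/(-58065) - 22927 = -1/58065 - 22927 = -1331256256/58065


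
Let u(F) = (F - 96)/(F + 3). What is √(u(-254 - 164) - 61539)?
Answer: I*√10598340965/415 ≈ 248.07*I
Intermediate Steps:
u(F) = (-96 + F)/(3 + F)
√(u(-254 - 164) - 61539) = √((-96 + (-254 - 164))/(3 + (-254 - 164)) - 61539) = √((-96 - 418)/(3 - 418) - 61539) = √(-514/(-415) - 61539) = √(-1/415*(-514) - 61539) = √(514/415 - 61539) = √(-25538171/415) = I*√10598340965/415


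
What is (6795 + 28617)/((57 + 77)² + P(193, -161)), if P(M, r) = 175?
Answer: 35412/18131 ≈ 1.9531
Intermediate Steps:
(6795 + 28617)/((57 + 77)² + P(193, -161)) = (6795 + 28617)/((57 + 77)² + 175) = 35412/(134² + 175) = 35412/(17956 + 175) = 35412/18131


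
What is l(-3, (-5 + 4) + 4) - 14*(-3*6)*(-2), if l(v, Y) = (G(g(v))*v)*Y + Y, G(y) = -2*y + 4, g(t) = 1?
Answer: -519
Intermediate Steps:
G(y) = 4 - 2*y
l(v, Y) = Y + 2*Y*v (l(v, Y) = ((4 - 2*1)*v)*Y + Y = ((4 - 2)*v)*Y + Y = (2*v)*Y + Y = 2*Y*v + Y = Y + 2*Y*v)
l(-3, (-5 + 4) + 4) - 14*(-3*6)*(-2) = ((-5 + 4) + 4)*(1 + 2*(-3)) - 14*(-3*6)*(-2) = (-1 + 4)*(1 - 6) - (-252)*(-2) = 3*(-5) - 14*36 = -15 - 504 = -519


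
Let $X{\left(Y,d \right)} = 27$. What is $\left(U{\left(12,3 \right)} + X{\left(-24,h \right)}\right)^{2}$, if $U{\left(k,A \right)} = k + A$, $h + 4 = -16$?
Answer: $1764$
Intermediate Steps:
$h = -20$ ($h = -4 - 16 = -20$)
$U{\left(k,A \right)} = A + k$
$\left(U{\left(12,3 \right)} + X{\left(-24,h \right)}\right)^{2} = \left(\left(3 + 12\right) + 27\right)^{2} = \left(15 + 27\right)^{2} = 42^{2} = 1764$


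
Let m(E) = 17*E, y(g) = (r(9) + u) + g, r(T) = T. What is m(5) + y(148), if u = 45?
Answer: 287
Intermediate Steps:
y(g) = 54 + g (y(g) = (9 + 45) + g = 54 + g)
m(5) + y(148) = 17*5 + (54 + 148) = 85 + 202 = 287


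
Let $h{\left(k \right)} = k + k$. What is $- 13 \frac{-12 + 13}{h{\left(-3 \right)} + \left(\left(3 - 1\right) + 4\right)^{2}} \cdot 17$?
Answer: $- \frac{221}{30} \approx -7.3667$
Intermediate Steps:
$h{\left(k \right)} = 2 k$
$- 13 \frac{-12 + 13}{h{\left(-3 \right)} + \left(\left(3 - 1\right) + 4\right)^{2}} \cdot 17 = - 13 \frac{-12 + 13}{2 \left(-3\right) + \left(\left(3 - 1\right) + 4\right)^{2}} \cdot 17 = - 13 \cdot 1 \frac{1}{-6 + \left(\left(3 - 1\right) + 4\right)^{2}} \cdot 17 = - 13 \cdot 1 \frac{1}{-6 + \left(2 + 4\right)^{2}} \cdot 17 = - 13 \cdot 1 \frac{1}{-6 + 6^{2}} \cdot 17 = - 13 \cdot 1 \frac{1}{-6 + 36} \cdot 17 = - 13 \cdot 1 \cdot \frac{1}{30} \cdot 17 = \left(-13\right) \frac{1}{30} \cdot 17 = \left(- \frac{13}{30}\right) 17 = - \frac{221}{30}$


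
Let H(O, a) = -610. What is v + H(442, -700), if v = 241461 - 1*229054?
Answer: 11797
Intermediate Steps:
v = 12407 (v = 241461 - 229054 = 12407)
v + H(442, -700) = 12407 - 610 = 11797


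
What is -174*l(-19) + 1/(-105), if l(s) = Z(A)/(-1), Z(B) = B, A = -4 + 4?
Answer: -1/105 ≈ -0.0095238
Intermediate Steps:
A = 0
l(s) = 0 (l(s) = 0/(-1) = 0*(-1) = 0)
-174*l(-19) + 1/(-105) = -174*0 + 1/(-105) = 0 - 1/105 = -1/105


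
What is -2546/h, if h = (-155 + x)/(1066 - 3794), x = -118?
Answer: -6945488/273 ≈ -25441.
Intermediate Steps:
h = 273/2728 (h = (-155 - 118)/(1066 - 3794) = -273/(-2728) = -273*(-1/2728) = 273/2728 ≈ 0.10007)
-2546/h = -2546/273/2728 = -2546*2728/273 = -6945488/273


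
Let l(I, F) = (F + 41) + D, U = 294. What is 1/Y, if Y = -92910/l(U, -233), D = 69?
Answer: 41/30970 ≈ 0.0013239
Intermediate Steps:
l(I, F) = 110 + F (l(I, F) = (F + 41) + 69 = (41 + F) + 69 = 110 + F)
Y = 30970/41 (Y = -92910/(110 - 233) = -92910/(-123) = -92910*(-1/123) = 30970/41 ≈ 755.37)
1/Y = 1/(30970/41) = 41/30970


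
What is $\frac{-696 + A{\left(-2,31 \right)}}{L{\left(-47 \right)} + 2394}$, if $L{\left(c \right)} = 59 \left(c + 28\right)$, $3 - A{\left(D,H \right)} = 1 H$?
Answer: $- \frac{724}{1273} \approx -0.56874$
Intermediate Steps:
$A{\left(D,H \right)} = 3 - H$ ($A{\left(D,H \right)} = 3 - 1 H = 3 - H$)
$L{\left(c \right)} = 1652 + 59 c$ ($L{\left(c \right)} = 59 \left(28 + c\right) = 1652 + 59 c$)
$\frac{-696 + A{\left(-2,31 \right)}}{L{\left(-47 \right)} + 2394} = \frac{-696 + \left(3 - 31\right)}{\left(1652 + 59 \left(-47\right)\right) + 2394} = \frac{-696 + \left(3 - 31\right)}{\left(1652 - 2773\right) + 2394} = \frac{-696 - 28}{-1121 + 2394} = - \frac{724}{1273}$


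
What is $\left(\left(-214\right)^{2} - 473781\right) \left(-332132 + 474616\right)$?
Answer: $-60981014740$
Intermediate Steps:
$\left(\left(-214\right)^{2} - 473781\right) \left(-332132 + 474616\right) = \left(45796 - 473781\right) 142484 = \left(-427985\right) 142484 = -60981014740$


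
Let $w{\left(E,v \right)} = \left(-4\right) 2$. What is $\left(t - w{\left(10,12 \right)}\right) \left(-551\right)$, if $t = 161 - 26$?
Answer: $-78793$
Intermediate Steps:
$w{\left(E,v \right)} = -8$
$t = 135$ ($t = 161 - 26 = 135$)
$\left(t - w{\left(10,12 \right)}\right) \left(-551\right) = \left(135 - -8\right) \left(-551\right) = \left(135 + 8\right) \left(-551\right) = 143 \left(-551\right) = -78793$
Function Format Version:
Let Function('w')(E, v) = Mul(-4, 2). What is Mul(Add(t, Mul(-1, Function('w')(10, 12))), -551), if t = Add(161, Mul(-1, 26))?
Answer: -78793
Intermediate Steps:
Function('w')(E, v) = -8
t = 135 (t = Add(161, -26) = 135)
Mul(Add(t, Mul(-1, Function('w')(10, 12))), -551) = Mul(Add(135, Mul(-1, -8)), -551) = Mul(Add(135, 8), -551) = Mul(143, -551) = -78793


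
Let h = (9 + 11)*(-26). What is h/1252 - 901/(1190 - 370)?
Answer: -388613/256660 ≈ -1.5141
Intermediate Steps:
h = -520 (h = 20*(-26) = -520)
h/1252 - 901/(1190 - 370) = -520/1252 - 901/(1190 - 370) = -520*1/1252 - 901/820 = -130/313 - 901*1/820 = -130/313 - 901/820 = -388613/256660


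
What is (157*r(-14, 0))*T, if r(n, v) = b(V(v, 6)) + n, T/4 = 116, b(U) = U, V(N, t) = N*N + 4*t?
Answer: 728480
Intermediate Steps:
V(N, t) = N² + 4*t
T = 464 (T = 4*116 = 464)
r(n, v) = 24 + n + v² (r(n, v) = (v² + 4*6) + n = (v² + 24) + n = (24 + v²) + n = 24 + n + v²)
(157*r(-14, 0))*T = (157*(24 - 14 + 0²))*464 = (157*(24 - 14 + 0))*464 = (157*10)*464 = 1570*464 = 728480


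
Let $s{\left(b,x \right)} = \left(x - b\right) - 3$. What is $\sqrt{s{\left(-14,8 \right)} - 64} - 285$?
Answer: $-285 + 3 i \sqrt{5} \approx -285.0 + 6.7082 i$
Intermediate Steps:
$s{\left(b,x \right)} = -3 + x - b$ ($s{\left(b,x \right)} = \left(x - b\right) - 3 = -3 + x - b$)
$\sqrt{s{\left(-14,8 \right)} - 64} - 285 = \sqrt{\left(-3 + 8 - -14\right) - 64} - 285 = \sqrt{\left(-3 + 8 + 14\right) - 64} - 285 = \sqrt{19 - 64} - 285 = \sqrt{-45} - 285 = 3 i \sqrt{5} - 285 = -285 + 3 i \sqrt{5}$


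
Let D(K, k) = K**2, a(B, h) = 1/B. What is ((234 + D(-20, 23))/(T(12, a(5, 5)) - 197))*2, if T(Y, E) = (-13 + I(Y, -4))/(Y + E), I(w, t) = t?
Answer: -38674/6051 ≈ -6.3913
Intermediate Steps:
T(Y, E) = -17/(E + Y) (T(Y, E) = (-13 - 4)/(Y + E) = -17/(E + Y))
((234 + D(-20, 23))/(T(12, a(5, 5)) - 197))*2 = ((234 + (-20)**2)/(-17/(1/5 + 12) - 197))*2 = ((234 + 400)/(-17/(1/5 + 12) - 197))*2 = (634/(-17/61/5 - 197))*2 = (634/(-17*5/61 - 197))*2 = (634/(-85/61 - 197))*2 = (634/(-12102/61))*2 = (634*(-61/12102))*2 = -19337/6051*2 = -38674/6051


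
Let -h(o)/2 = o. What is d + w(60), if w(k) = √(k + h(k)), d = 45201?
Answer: 45201 + 2*I*√15 ≈ 45201.0 + 7.746*I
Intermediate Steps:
h(o) = -2*o
w(k) = √(-k) (w(k) = √(k - 2*k) = √(-k))
d + w(60) = 45201 + √(-1*60) = 45201 + √(-60) = 45201 + 2*I*√15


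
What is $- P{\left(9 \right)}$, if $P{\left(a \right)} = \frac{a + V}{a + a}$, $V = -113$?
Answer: $\frac{52}{9} \approx 5.7778$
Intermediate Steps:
$P{\left(a \right)} = \frac{-113 + a}{2 a}$ ($P{\left(a \right)} = \frac{a - 113}{a + a} = \frac{-113 + a}{2 a}$)
$- P{\left(9 \right)} = - \frac{-113 + 9}{2 \cdot 9} = - \frac{-104}{2 \cdot 9} = \left(-1\right) \left(- \frac{52}{9}\right) = \frac{52}{9}$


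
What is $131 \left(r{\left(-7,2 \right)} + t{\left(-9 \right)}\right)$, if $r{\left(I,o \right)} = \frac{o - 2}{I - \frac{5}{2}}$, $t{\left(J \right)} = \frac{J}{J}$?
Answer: $131$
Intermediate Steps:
$t{\left(J \right)} = 1$
$r{\left(I,o \right)} = \frac{-2 + o}{- \frac{5}{2} + I}$ ($r{\left(I,o \right)} = \frac{-2 + o}{I - \frac{5}{2}} = \frac{-2 + o}{- \frac{5}{2} + I}$)
$131 \left(r{\left(-7,2 \right)} + t{\left(-9 \right)}\right) = 131 \left(\frac{2 \left(-2 + 2\right)}{-5 + 2 \left(-7\right)} + 1\right) = 131 \left(2 \frac{1}{-5 - 14} \cdot 0 + 1\right) = 131 \left(2 \frac{1}{-19} \cdot 0 + 1\right) = 131 \left(2 \left(- \frac{1}{19}\right) 0 + 1\right) = 131 \left(0 + 1\right) = 131 \cdot 1 = 131$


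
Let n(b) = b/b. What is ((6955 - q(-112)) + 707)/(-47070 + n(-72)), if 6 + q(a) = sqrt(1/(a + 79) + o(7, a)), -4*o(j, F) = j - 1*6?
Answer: -7668/47069 + I*sqrt(1221)/3106554 ≈ -0.16291 + 1.1248e-5*I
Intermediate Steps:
o(j, F) = 3/2 - j/4 (o(j, F) = -(j - 1*6)/4 = -(j - 6)/4 = -(-6 + j)/4 = 3/2 - j/4)
n(b) = 1
q(a) = -6 + sqrt(-1/4 + 1/(79 + a)) (q(a) = -6 + sqrt(1/(a + 79) + (3/2 - 1/4*7)) = -6 + sqrt(1/(79 + a) + (3/2 - 7/4)) = -6 + sqrt(1/(79 + a) - 1/4) = -6 + sqrt(-1/4 + 1/(79 + a)))
((6955 - q(-112)) + 707)/(-47070 + n(-72)) = ((6955 - (-6 + sqrt((-75 - 1*(-112))/(79 - 112))/2)) + 707)/(-47070 + 1) = ((6955 - (-6 + sqrt((-75 + 112)/(-33))/2)) + 707)/(-47069) = ((6955 - (-6 + sqrt(-1/33*37)/2)) + 707)*(-1/47069) = ((6955 - (-6 + sqrt(-37/33)/2)) + 707)*(-1/47069) = ((6955 - (-6 + (I*sqrt(1221)/33)/2)) + 707)*(-1/47069) = ((6955 - (-6 + I*sqrt(1221)/66)) + 707)*(-1/47069) = ((6955 + (6 - I*sqrt(1221)/66)) + 707)*(-1/47069) = ((6961 - I*sqrt(1221)/66) + 707)*(-1/47069) = (7668 - I*sqrt(1221)/66)*(-1/47069) = -7668/47069 + I*sqrt(1221)/3106554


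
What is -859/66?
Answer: -859/66 ≈ -13.015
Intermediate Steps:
-859/66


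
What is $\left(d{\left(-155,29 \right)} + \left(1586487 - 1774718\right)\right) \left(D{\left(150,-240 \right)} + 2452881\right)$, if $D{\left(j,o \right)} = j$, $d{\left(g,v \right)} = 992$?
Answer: $-459303071409$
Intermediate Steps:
$\left(d{\left(-155,29 \right)} + \left(1586487 - 1774718\right)\right) \left(D{\left(150,-240 \right)} + 2452881\right) = \left(992 + \left(1586487 - 1774718\right)\right) \left(150 + 2452881\right) = \left(992 - 188231\right) 2453031 = \left(-187239\right) 2453031 = -459303071409$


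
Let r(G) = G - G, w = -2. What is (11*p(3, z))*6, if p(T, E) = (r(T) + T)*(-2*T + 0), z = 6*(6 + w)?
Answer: -1188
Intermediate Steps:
r(G) = 0
z = 24 (z = 6*(6 - 2) = 6*4 = 24)
p(T, E) = -2*T² (p(T, E) = (0 + T)*(-2*T + 0) = T*(-2*T) = -2*T²)
(11*p(3, z))*6 = (11*(-2*3²))*6 = (11*(-2*9))*6 = (11*(-18))*6 = -198*6 = -1188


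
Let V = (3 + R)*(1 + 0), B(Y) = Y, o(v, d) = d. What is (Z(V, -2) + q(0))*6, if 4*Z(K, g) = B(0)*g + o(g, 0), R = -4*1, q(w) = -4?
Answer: -24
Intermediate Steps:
R = -4
V = -1 (V = (3 - 4)*(1 + 0) = -1*1 = -1)
Z(K, g) = 0 (Z(K, g) = (0*g + 0)/4 = (0 + 0)/4 = (1/4)*0 = 0)
(Z(V, -2) + q(0))*6 = (0 - 4)*6 = -4*6 = -24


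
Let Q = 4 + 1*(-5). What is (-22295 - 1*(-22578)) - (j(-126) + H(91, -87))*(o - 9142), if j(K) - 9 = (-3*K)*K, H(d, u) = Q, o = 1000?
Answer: -387721757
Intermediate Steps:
Q = -1 (Q = 4 - 5 = -1)
H(d, u) = -1
j(K) = 9 - 3*K² (j(K) = 9 + (-3*K)*K = 9 - 3*K²)
(-22295 - 1*(-22578)) - (j(-126) + H(91, -87))*(o - 9142) = (-22295 - 1*(-22578)) - ((9 - 3*(-126)²) - 1)*(1000 - 9142) = (-22295 + 22578) - ((9 - 3*15876) - 1)*(-8142) = 283 - ((9 - 47628) - 1)*(-8142) = 283 - (-47619 - 1)*(-8142) = 283 - (-47620)*(-8142) = 283 - 1*387722040 = 283 - 387722040 = -387721757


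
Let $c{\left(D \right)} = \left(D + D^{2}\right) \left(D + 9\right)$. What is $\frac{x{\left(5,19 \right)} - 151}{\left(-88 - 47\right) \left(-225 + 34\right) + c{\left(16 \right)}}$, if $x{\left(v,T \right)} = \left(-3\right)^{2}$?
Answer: $- \frac{142}{32585} \approx -0.0043578$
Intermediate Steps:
$x{\left(v,T \right)} = 9$
$c{\left(D \right)} = \left(9 + D\right) \left(D + D^{2}\right)$ ($c{\left(D \right)} = \left(D + D^{2}\right) \left(9 + D\right) = \left(9 + D\right) \left(D + D^{2}\right)$)
$\frac{x{\left(5,19 \right)} - 151}{\left(-88 - 47\right) \left(-225 + 34\right) + c{\left(16 \right)}} = \frac{9 - 151}{\left(-88 - 47\right) \left(-225 + 34\right) + 16 \left(9 + 16^{2} + 10 \cdot 16\right)} = - \frac{142}{\left(-135\right) \left(-191\right) + 16 \left(9 + 256 + 160\right)} = - \frac{142}{25785 + 16 \cdot 425} = - \frac{142}{25785 + 6800} = - \frac{142}{32585}$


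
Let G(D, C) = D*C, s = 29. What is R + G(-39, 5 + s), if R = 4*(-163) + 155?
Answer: -1823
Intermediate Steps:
G(D, C) = C*D
R = -497 (R = -652 + 155 = -497)
R + G(-39, 5 + s) = -497 + (5 + 29)*(-39) = -497 + 34*(-39) = -497 - 1326 = -1823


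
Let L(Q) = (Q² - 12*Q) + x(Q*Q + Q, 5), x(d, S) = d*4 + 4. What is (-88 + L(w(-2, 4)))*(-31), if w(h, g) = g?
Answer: 1116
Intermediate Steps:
x(d, S) = 4 + 4*d (x(d, S) = 4*d + 4 = 4 + 4*d)
L(Q) = 4 - 8*Q + 5*Q² (L(Q) = (Q² - 12*Q) + (4 + 4*(Q*Q + Q)) = (Q² - 12*Q) + (4 + 4*(Q² + Q)) = (Q² - 12*Q) + (4 + 4*(Q + Q²)) = (Q² - 12*Q) + (4 + (4*Q + 4*Q²)) = (Q² - 12*Q) + (4 + 4*Q + 4*Q²) = 4 - 8*Q + 5*Q²)
(-88 + L(w(-2, 4)))*(-31) = (-88 + (4 - 8*4 + 5*4²))*(-31) = (-88 + (4 - 32 + 5*16))*(-31) = (-88 + (4 - 32 + 80))*(-31) = (-88 + 52)*(-31) = -36*(-31) = 1116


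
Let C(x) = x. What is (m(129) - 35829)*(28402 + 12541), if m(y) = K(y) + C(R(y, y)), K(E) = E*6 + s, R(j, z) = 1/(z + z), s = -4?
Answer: -370338483403/258 ≈ -1.4354e+9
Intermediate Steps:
R(j, z) = 1/(2*z)
K(E) = -4 + 6*E (K(E) = E*6 - 4 = 6*E - 4 = -4 + 6*E)
m(y) = -4 + 1/(2*y) + 6*y (m(y) = (-4 + 6*y) + 1/(2*y) = -4 + 1/(2*y) + 6*y)
(m(129) - 35829)*(28402 + 12541) = ((-4 + (½)/129 + 6*129) - 35829)*(28402 + 12541) = ((-4 + (½)*(1/129) + 774) - 35829)*40943 = ((-4 + 1/258 + 774) - 35829)*40943 = (198661/258 - 35829)*40943 = -9045221/258*40943 = -370338483403/258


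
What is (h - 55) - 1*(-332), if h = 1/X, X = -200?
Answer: 55399/200 ≈ 277.00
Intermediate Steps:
h = -1/200 (h = 1/(-200) = -1/200 ≈ -0.0050000)
(h - 55) - 1*(-332) = (-1/200 - 55) - 1*(-332) = -11001/200 + 332 = 55399/200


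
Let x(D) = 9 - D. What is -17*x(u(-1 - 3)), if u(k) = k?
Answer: -221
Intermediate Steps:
-17*x(u(-1 - 3)) = -17*(9 - (-1 - 3)) = -17*(9 - 1*(-4)) = -17*(9 + 4) = -17*13 = -221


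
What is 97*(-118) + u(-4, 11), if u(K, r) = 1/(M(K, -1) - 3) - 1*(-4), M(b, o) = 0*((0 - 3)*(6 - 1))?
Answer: -34327/3 ≈ -11442.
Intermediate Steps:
M(b, o) = 0 (M(b, o) = 0*(-3*5) = 0*(-15) = 0)
u(K, r) = 11/3 (u(K, r) = 1/(0 - 3) - 1*(-4) = 1/(-3) + 4 = -⅓ + 4 = 11/3)
97*(-118) + u(-4, 11) = 97*(-118) + 11/3 = -11446 + 11/3 = -34327/3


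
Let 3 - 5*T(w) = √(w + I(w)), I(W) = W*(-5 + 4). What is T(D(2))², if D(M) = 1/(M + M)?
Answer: 9/25 ≈ 0.36000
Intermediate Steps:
I(W) = -W (I(W) = W*(-1) = -W)
D(M) = 1/(2*M)
T(w) = ⅗ (T(w) = ⅗ - √(w - w)/5 = ⅗ - √0/5 = ⅗ - ⅕*0 = ⅗ + 0 = ⅗)
T(D(2))² = (⅗)² = 9/25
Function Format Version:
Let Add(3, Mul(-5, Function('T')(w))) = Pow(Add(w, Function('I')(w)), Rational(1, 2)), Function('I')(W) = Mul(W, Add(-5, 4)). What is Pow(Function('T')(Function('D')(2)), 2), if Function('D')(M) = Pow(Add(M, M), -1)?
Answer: Rational(9, 25) ≈ 0.36000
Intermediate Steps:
Function('I')(W) = Mul(-1, W) (Function('I')(W) = Mul(W, -1) = Mul(-1, W))
Function('D')(M) = Mul(Rational(1, 2), Pow(M, -1)) (Function('D')(M) = Pow(Mul(2, M), -1) = Mul(Rational(1, 2), Pow(M, -1)))
Function('T')(w) = Rational(3, 5) (Function('T')(w) = Add(Rational(3, 5), Mul(Rational(-1, 5), Pow(Add(w, Mul(-1, w)), Rational(1, 2)))) = Add(Rational(3, 5), Mul(Rational(-1, 5), Pow(0, Rational(1, 2)))) = Add(Rational(3, 5), Mul(Rational(-1, 5), 0)) = Add(Rational(3, 5), 0) = Rational(3, 5))
Pow(Function('T')(Function('D')(2)), 2) = Pow(Rational(3, 5), 2) = Rational(9, 25)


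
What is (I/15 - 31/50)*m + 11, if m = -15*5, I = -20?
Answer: 315/2 ≈ 157.50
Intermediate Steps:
m = -75
(I/15 - 31/50)*m + 11 = (-20/15 - 31/50)*(-75) + 11 = (-20*1/15 - 31*1/50)*(-75) + 11 = (-4/3 - 31/50)*(-75) + 11 = -293/150*(-75) + 11 = 293/2 + 11 = 315/2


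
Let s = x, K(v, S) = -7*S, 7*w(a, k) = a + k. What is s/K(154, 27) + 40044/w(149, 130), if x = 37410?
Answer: 1575586/1953 ≈ 806.75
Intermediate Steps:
w(a, k) = a/7 + k/7 (w(a, k) = (a + k)/7 = a/7 + k/7)
s = 37410
s/K(154, 27) + 40044/w(149, 130) = 37410/((-7*27)) + 40044/((⅐)*149 + (⅐)*130) = 37410/(-189) + 40044/(149/7 + 130/7) = 37410*(-1/189) + 40044/(279/7) = -12470/63 + 40044*(7/279) = -12470/63 + 93436/93 = 1575586/1953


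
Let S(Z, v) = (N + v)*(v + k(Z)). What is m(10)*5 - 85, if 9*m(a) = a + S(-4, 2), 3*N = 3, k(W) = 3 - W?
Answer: -580/9 ≈ -64.444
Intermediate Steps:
N = 1 (N = (⅓)*3 = 1)
S(Z, v) = (1 + v)*(3 + v - Z) (S(Z, v) = (1 + v)*(v + (3 - Z)) = (1 + v)*(3 + v - Z))
m(a) = 3 + a/9 (m(a) = (a + (3 + 2 + 2² - 1*(-4) - 1*2*(-3 - 4)))/9 = (a + (3 + 2 + 4 + 4 - 1*2*(-7)))/9 = (a + (3 + 2 + 4 + 4 + 14))/9 = (a + 27)/9 = (27 + a)/9 = 3 + a/9)
m(10)*5 - 85 = (3 + (⅑)*10)*5 - 85 = (3 + 10/9)*5 - 85 = (37/9)*5 - 85 = 185/9 - 85 = -580/9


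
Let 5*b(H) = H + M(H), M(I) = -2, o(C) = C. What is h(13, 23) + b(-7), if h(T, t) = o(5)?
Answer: 16/5 ≈ 3.2000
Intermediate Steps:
h(T, t) = 5
b(H) = -⅖ + H/5 (b(H) = (H - 2)/5 = (-2 + H)/5 = -⅖ + H/5)
h(13, 23) + b(-7) = 5 + (-⅖ + (⅕)*(-7)) = 5 + (-⅖ - 7/5) = 5 - 9/5 = 16/5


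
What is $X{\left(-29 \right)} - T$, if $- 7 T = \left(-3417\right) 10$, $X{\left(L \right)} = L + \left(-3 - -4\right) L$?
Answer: $- \frac{34576}{7} \approx -4939.4$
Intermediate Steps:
$X{\left(L \right)} = 2 L$ ($X{\left(L \right)} = L + \left(-3 + 4\right) L = L + 1 L = L + L = 2 L$)
$T = \frac{34170}{7}$ ($T = - \frac{\left(-3417\right) 10}{7} = \left(- \frac{1}{7}\right) \left(-34170\right) = \frac{34170}{7} \approx 4881.4$)
$X{\left(-29 \right)} - T = 2 \left(-29\right) - \frac{34170}{7} = -58 - \frac{34170}{7} = - \frac{34576}{7}$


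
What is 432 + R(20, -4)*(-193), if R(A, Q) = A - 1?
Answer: -3235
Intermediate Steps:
R(A, Q) = -1 + A
432 + R(20, -4)*(-193) = 432 + (-1 + 20)*(-193) = 432 + 19*(-193) = 432 - 3667 = -3235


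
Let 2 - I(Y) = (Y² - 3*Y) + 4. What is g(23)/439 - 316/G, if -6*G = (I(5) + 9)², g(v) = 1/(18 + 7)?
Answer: 6936203/32925 ≈ 210.67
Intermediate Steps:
I(Y) = -2 - Y² + 3*Y (I(Y) = 2 - ((Y² - 3*Y) + 4) = 2 - (4 + Y² - 3*Y) = 2 + (-4 - Y² + 3*Y) = -2 - Y² + 3*Y)
g(v) = 1/25
G = -3/2 (G = -((-2 - 1*5² + 3*5) + 9)²/6 = -((-2 - 1*25 + 15) + 9)²/6 = -((-2 - 25 + 15) + 9)²/6 = -(-12 + 9)²/6 = -⅙*(-3)² = -⅙*9 = -3/2 ≈ -1.5000)
g(23)/439 - 316/G = (1/25)/439 - 316/(-3/2) = (1/25)*(1/439) - 316*(-⅔) = 1/10975 + 632/3 = 6936203/32925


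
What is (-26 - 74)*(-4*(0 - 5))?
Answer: -2000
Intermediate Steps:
(-26 - 74)*(-4*(0 - 5)) = -(-400)*(-5) = -100*20 = -2000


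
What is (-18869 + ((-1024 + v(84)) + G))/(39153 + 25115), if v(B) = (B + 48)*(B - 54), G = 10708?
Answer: -5225/64268 ≈ -0.081300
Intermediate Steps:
v(B) = (-54 + B)*(48 + B) (v(B) = (48 + B)*(-54 + B) = (-54 + B)*(48 + B))
(-18869 + ((-1024 + v(84)) + G))/(39153 + 25115) = (-18869 + ((-1024 + (-2592 + 84**2 - 6*84)) + 10708))/(39153 + 25115) = (-18869 + ((-1024 + (-2592 + 7056 - 504)) + 10708))/64268 = (-18869 + ((-1024 + 3960) + 10708))*(1/64268) = (-18869 + (2936 + 10708))*(1/64268) = (-18869 + 13644)*(1/64268) = -5225*1/64268 = -5225/64268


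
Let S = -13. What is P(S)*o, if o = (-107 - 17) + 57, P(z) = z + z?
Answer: 1742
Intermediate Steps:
P(z) = 2*z
o = -67 (o = -124 + 57 = -67)
P(S)*o = (2*(-13))*(-67) = -26*(-67) = 1742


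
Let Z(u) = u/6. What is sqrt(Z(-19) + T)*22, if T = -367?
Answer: 11*I*sqrt(13326)/3 ≈ 423.27*I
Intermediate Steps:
Z(u) = u/6 (Z(u) = u*(1/6) = u/6)
sqrt(Z(-19) + T)*22 = sqrt((1/6)*(-19) - 367)*22 = sqrt(-19/6 - 367)*22 = sqrt(-2221/6)*22 = (I*sqrt(13326)/6)*22 = 11*I*sqrt(13326)/3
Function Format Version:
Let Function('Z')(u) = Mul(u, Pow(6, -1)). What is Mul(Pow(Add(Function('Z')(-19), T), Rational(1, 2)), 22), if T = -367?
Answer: Mul(Rational(11, 3), I, Pow(13326, Rational(1, 2))) ≈ Mul(423.27, I)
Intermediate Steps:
Function('Z')(u) = Mul(Rational(1, 6), u) (Function('Z')(u) = Mul(u, Rational(1, 6)) = Mul(Rational(1, 6), u))
Mul(Pow(Add(Function('Z')(-19), T), Rational(1, 2)), 22) = Mul(Pow(Add(Mul(Rational(1, 6), -19), -367), Rational(1, 2)), 22) = Mul(Pow(Add(Rational(-19, 6), -367), Rational(1, 2)), 22) = Mul(Pow(Rational(-2221, 6), Rational(1, 2)), 22) = Mul(Mul(Rational(1, 6), I, Pow(13326, Rational(1, 2))), 22) = Mul(Rational(11, 3), I, Pow(13326, Rational(1, 2)))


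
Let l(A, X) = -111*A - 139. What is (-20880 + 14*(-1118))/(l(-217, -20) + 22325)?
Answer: -36532/46273 ≈ -0.78949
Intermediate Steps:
l(A, X) = -139 - 111*A
(-20880 + 14*(-1118))/(l(-217, -20) + 22325) = (-20880 + 14*(-1118))/((-139 - 111*(-217)) + 22325) = (-20880 - 15652)/((-139 + 24087) + 22325) = -36532/(23948 + 22325) = -36532/46273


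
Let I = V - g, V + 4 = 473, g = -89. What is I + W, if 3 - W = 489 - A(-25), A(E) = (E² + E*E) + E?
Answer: 1297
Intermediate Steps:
A(E) = E + 2*E² (A(E) = (E² + E²) + E = 2*E² + E = E + 2*E²)
V = 469 (V = -4 + 473 = 469)
W = 739 (W = 3 - (489 - (-25)*(1 + 2*(-25))) = 3 - (489 - (-25)*(1 - 50)) = 3 - (489 - (-25)*(-49)) = 3 - (489 - 1*1225) = 3 - (489 - 1225) = 3 - 1*(-736) = 3 + 736 = 739)
I = 558 (I = 469 - 1*(-89) = 469 + 89 = 558)
I + W = 558 + 739 = 1297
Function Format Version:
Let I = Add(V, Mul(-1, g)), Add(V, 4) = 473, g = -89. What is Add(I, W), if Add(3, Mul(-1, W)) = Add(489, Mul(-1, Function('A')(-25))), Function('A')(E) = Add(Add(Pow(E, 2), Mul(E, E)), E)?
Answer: 1297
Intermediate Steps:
Function('A')(E) = Add(E, Mul(2, Pow(E, 2))) (Function('A')(E) = Add(Add(Pow(E, 2), Pow(E, 2)), E) = Add(Mul(2, Pow(E, 2)), E) = Add(E, Mul(2, Pow(E, 2))))
V = 469 (V = Add(-4, 473) = 469)
W = 739 (W = Add(3, Mul(-1, Add(489, Mul(-1, Mul(-25, Add(1, Mul(2, -25))))))) = Add(3, Mul(-1, Add(489, Mul(-1, Mul(-25, Add(1, -50)))))) = Add(3, Mul(-1, Add(489, Mul(-1, Mul(-25, -49))))) = Add(3, Mul(-1, Add(489, Mul(-1, 1225)))) = Add(3, Mul(-1, Add(489, -1225))) = Add(3, Mul(-1, -736)) = Add(3, 736) = 739)
I = 558 (I = Add(469, Mul(-1, -89)) = Add(469, 89) = 558)
Add(I, W) = Add(558, 739) = 1297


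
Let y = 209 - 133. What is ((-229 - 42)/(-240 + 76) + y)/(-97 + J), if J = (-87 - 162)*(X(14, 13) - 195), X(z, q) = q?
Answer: 12735/7416244 ≈ 0.0017172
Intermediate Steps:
y = 76
J = 45318 (J = (-87 - 162)*(13 - 195) = -249*(-182) = 45318)
((-229 - 42)/(-240 + 76) + y)/(-97 + J) = ((-229 - 42)/(-240 + 76) + 76)/(-97 + 45318) = (-271/(-164) + 76)/45221 = (-271*(-1/164) + 76)*(1/45221) = (271/164 + 76)*(1/45221) = (12735/164)*(1/45221) = 12735/7416244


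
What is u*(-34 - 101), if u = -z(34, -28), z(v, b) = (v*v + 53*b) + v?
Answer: -39690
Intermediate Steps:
z(v, b) = v + v**2 + 53*b (z(v, b) = (v**2 + 53*b) + v = v + v**2 + 53*b)
u = 294 (u = -(34 + 34**2 + 53*(-28)) = -(34 + 1156 - 1484) = -1*(-294) = 294)
u*(-34 - 101) = 294*(-34 - 101) = 294*(-135) = -39690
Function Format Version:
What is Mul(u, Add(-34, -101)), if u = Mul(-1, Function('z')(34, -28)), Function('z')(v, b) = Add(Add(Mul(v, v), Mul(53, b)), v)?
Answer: -39690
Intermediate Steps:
Function('z')(v, b) = Add(v, Pow(v, 2), Mul(53, b)) (Function('z')(v, b) = Add(Add(Pow(v, 2), Mul(53, b)), v) = Add(v, Pow(v, 2), Mul(53, b)))
u = 294 (u = Mul(-1, Add(34, Pow(34, 2), Mul(53, -28))) = Mul(-1, Add(34, 1156, -1484)) = Mul(-1, -294) = 294)
Mul(u, Add(-34, -101)) = Mul(294, Add(-34, -101)) = Mul(294, -135) = -39690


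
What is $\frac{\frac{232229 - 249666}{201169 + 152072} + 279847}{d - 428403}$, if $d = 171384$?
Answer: $- \frac{14121916670}{12969949797} \approx -1.0888$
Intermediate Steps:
$\frac{\frac{232229 - 249666}{201169 + 152072} + 279847}{d - 428403} = \frac{\frac{232229 - 249666}{201169 + 152072} + 279847}{171384 - 428403} = \frac{- \frac{17437}{353241} + 279847}{-257019} = \left(\left(-17437\right) \frac{1}{353241} + 279847\right) \left(- \frac{1}{257019}\right) = \left(- \frac{2491}{50463} + 279847\right) \left(- \frac{1}{257019}\right) = \frac{14121916670}{50463} \left(- \frac{1}{257019}\right) = - \frac{14121916670}{12969949797}$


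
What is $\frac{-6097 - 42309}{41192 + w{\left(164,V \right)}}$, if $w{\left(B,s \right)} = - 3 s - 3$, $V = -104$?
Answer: $- \frac{48406}{41501} \approx -1.1664$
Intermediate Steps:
$w{\left(B,s \right)} = -3 - 3 s$
$\frac{-6097 - 42309}{41192 + w{\left(164,V \right)}} = \frac{-6097 - 42309}{41192 - -309} = - \frac{48406}{41192 + \left(-3 + 312\right)} = - \frac{48406}{41192 + 309} = - \frac{48406}{41501}$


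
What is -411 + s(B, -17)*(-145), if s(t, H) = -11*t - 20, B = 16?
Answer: 28009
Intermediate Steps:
s(t, H) = -20 - 11*t
-411 + s(B, -17)*(-145) = -411 + (-20 - 11*16)*(-145) = -411 + (-20 - 176)*(-145) = -411 - 196*(-145) = -411 + 28420 = 28009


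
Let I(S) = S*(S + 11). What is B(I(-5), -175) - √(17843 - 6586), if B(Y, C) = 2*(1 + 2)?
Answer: 6 - √11257 ≈ -100.10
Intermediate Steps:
I(S) = S*(11 + S)
B(Y, C) = 6 (B(Y, C) = 2*3 = 6)
B(I(-5), -175) - √(17843 - 6586) = 6 - √(17843 - 6586) = 6 - √11257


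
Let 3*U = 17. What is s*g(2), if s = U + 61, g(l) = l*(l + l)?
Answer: 1600/3 ≈ 533.33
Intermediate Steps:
U = 17/3 (U = (1/3)*17 = 17/3 ≈ 5.6667)
g(l) = 2*l**2 (g(l) = l*(2*l) = 2*l**2)
s = 200/3 (s = 17/3 + 61 = 200/3 ≈ 66.667)
s*g(2) = 200*(2*2**2)/3 = 200*(2*4)/3 = (200/3)*8 = 1600/3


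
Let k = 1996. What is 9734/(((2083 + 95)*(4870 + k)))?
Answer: 4867/7477074 ≈ 0.00065092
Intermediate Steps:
9734/(((2083 + 95)*(4870 + k))) = 9734/(((2083 + 95)*(4870 + 1996))) = 9734/((2178*6866)) = 9734/14954148 = 9734*(1/14954148) = 4867/7477074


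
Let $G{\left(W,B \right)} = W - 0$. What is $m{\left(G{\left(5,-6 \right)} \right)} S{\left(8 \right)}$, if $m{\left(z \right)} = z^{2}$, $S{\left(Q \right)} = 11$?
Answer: $275$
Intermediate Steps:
$G{\left(W,B \right)} = W$ ($G{\left(W,B \right)} = W + 0 = W$)
$m{\left(G{\left(5,-6 \right)} \right)} S{\left(8 \right)} = 5^{2} \cdot 11 = 25 \cdot 11 = 275$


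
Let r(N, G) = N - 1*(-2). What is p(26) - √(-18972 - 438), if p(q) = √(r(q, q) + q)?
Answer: 3*√6 - I*√19410 ≈ 7.3485 - 139.32*I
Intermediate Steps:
r(N, G) = 2 + N (r(N, G) = N + 2 = 2 + N)
p(q) = √(2 + 2*q) (p(q) = √((2 + q) + q) = √(2 + 2*q))
p(26) - √(-18972 - 438) = √(2 + 2*26) - √(-18972 - 438) = √(2 + 52) - √(-19410) = √54 - I*√19410 = 3*√6 - I*√19410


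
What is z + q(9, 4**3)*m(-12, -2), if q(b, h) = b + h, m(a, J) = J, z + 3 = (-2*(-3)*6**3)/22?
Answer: -991/11 ≈ -90.091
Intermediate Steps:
z = 615/11 (z = -3 + (-2*(-3)*6**3)/22 = -3 + (6*216)*(1/22) = -3 + 1296*(1/22) = -3 + 648/11 = 615/11 ≈ 55.909)
z + q(9, 4**3)*m(-12, -2) = 615/11 + (9 + 4**3)*(-2) = 615/11 + (9 + 64)*(-2) = 615/11 + 73*(-2) = 615/11 - 146 = -991/11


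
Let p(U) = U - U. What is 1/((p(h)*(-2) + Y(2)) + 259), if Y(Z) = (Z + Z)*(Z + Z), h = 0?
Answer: 1/275 ≈ 0.0036364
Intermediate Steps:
p(U) = 0
Y(Z) = 4*Z² (Y(Z) = (2*Z)*(2*Z) = 4*Z²)
1/((p(h)*(-2) + Y(2)) + 259) = 1/((0*(-2) + 4*2²) + 259) = 1/((0 + 4*4) + 259) = 1/((0 + 16) + 259) = 1/(16 + 259) = 1/275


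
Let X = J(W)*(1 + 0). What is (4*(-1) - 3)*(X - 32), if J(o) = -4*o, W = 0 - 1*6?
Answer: 56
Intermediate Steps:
W = -6 (W = 0 - 6 = -6)
X = 24 (X = (-4*(-6))*(1 + 0) = 24*1 = 24)
(4*(-1) - 3)*(X - 32) = (4*(-1) - 3)*(24 - 32) = (-4 - 3)*(-8) = -7*(-8) = 56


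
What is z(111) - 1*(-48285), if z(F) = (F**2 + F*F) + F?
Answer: 73038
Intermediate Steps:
z(F) = F + 2*F**2 (z(F) = (F**2 + F**2) + F = 2*F**2 + F = F + 2*F**2)
z(111) - 1*(-48285) = 111*(1 + 2*111) - 1*(-48285) = 111*(1 + 222) + 48285 = 111*223 + 48285 = 24753 + 48285 = 73038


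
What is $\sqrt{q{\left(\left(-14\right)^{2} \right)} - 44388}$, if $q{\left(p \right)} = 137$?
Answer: $i \sqrt{44251} \approx 210.36 i$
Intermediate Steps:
$\sqrt{q{\left(\left(-14\right)^{2} \right)} - 44388} = \sqrt{137 - 44388} = \sqrt{-44251} = i \sqrt{44251}$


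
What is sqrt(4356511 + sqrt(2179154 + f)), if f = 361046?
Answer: sqrt(4356511 + 10*sqrt(25402)) ≈ 2087.6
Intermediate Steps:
sqrt(4356511 + sqrt(2179154 + f)) = sqrt(4356511 + sqrt(2179154 + 361046)) = sqrt(4356511 + sqrt(2540200)) = sqrt(4356511 + 10*sqrt(25402))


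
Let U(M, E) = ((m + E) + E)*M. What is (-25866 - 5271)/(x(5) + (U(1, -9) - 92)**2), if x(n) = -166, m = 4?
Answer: -10379/3690 ≈ -2.8127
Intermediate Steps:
U(M, E) = M*(4 + 2*E) (U(M, E) = ((4 + E) + E)*M = (4 + 2*E)*M = M*(4 + 2*E))
(-25866 - 5271)/(x(5) + (U(1, -9) - 92)**2) = (-25866 - 5271)/(-166 + (2*1*(2 - 9) - 92)**2) = -31137/(-166 + (2*1*(-7) - 92)**2) = -31137/(-166 + (-14 - 92)**2) = -31137/(-166 + (-106)**2) = -31137/(-166 + 11236) = -31137/11070 = -31137*1/11070 = -10379/3690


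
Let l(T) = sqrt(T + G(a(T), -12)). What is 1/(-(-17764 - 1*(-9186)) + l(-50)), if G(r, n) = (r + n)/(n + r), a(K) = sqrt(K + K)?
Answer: 8578/73582133 - 7*I/73582133 ≈ 0.00011658 - 9.5132e-8*I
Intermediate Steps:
a(K) = sqrt(2)*sqrt(K) (a(K) = sqrt(2*K) = sqrt(2)*sqrt(K))
G(r, n) = 1 (G(r, n) = (n + r)/(n + r) = 1)
l(T) = sqrt(1 + T) (l(T) = sqrt(T + 1) = sqrt(1 + T))
1/(-(-17764 - 1*(-9186)) + l(-50)) = 1/(-(-17764 - 1*(-9186)) + sqrt(1 - 50)) = 1/(-(-17764 + 9186) + sqrt(-49)) = 1/(-1*(-8578) + 7*I) = 1/(8578 + 7*I) = (8578 - 7*I)/73582133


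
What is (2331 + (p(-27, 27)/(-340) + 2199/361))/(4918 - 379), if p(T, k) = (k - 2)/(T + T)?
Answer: 3098031485/6016862088 ≈ 0.51489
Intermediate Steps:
p(T, k) = (-2 + k)/(2*T) (p(T, k) = (-2 + k)/((2*T)) = (-2 + k)*(1/(2*T)) = (-2 + k)/(2*T))
(2331 + (p(-27, 27)/(-340) + 2199/361))/(4918 - 379) = (2331 + (((½)*(-2 + 27)/(-27))/(-340) + 2199/361))/(4918 - 379) = (2331 + (((½)*(-1/27)*25)*(-1/340) + 2199*(1/361)))/4539 = (2331 + (-25/54*(-1/340) + 2199/361))*(1/4539) = (2331 + (5/3672 + 2199/361))*(1/4539) = (2331 + 8076533/1325592)*(1/4539) = (3098031485/1325592)*(1/4539) = 3098031485/6016862088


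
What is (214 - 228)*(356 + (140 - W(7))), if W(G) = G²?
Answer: -6258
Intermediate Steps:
(214 - 228)*(356 + (140 - W(7))) = (214 - 228)*(356 + (140 - 1*7²)) = -14*(356 + (140 - 1*49)) = -14*(356 + (140 - 49)) = -14*(356 + 91) = -14*447 = -6258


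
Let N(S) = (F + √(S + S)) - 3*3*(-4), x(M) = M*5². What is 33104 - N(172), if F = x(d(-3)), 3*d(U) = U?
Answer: 33093 - 2*√86 ≈ 33074.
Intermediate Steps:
d(U) = U/3
x(M) = 25*M (x(M) = M*25 = 25*M)
F = -25 (F = 25*((⅓)*(-3)) = 25*(-1) = -25)
N(S) = 11 + √2*√S (N(S) = (-25 + √(S + S)) - 3*3*(-4) = (-25 + √(2*S)) - 9*(-4) = (-25 + √2*√S) + 36 = 11 + √2*√S)
33104 - N(172) = 33104 - (11 + √2*√172) = 33104 - (11 + √2*(2*√43)) = 33104 - (11 + 2*√86) = 33104 + (-11 - 2*√86) = 33093 - 2*√86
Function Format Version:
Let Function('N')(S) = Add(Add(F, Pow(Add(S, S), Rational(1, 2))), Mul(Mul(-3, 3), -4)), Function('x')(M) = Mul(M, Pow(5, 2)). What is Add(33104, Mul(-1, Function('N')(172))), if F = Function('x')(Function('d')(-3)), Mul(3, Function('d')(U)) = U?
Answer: Add(33093, Mul(-2, Pow(86, Rational(1, 2)))) ≈ 33074.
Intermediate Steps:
Function('d')(U) = Mul(Rational(1, 3), U)
Function('x')(M) = Mul(25, M) (Function('x')(M) = Mul(M, 25) = Mul(25, M))
F = -25 (F = Mul(25, Mul(Rational(1, 3), -3)) = Mul(25, -1) = -25)
Function('N')(S) = Add(11, Mul(Pow(2, Rational(1, 2)), Pow(S, Rational(1, 2)))) (Function('N')(S) = Add(Add(-25, Pow(Add(S, S), Rational(1, 2))), Mul(Mul(-3, 3), -4)) = Add(Add(-25, Pow(Mul(2, S), Rational(1, 2))), Mul(-9, -4)) = Add(Add(-25, Mul(Pow(2, Rational(1, 2)), Pow(S, Rational(1, 2)))), 36) = Add(11, Mul(Pow(2, Rational(1, 2)), Pow(S, Rational(1, 2)))))
Add(33104, Mul(-1, Function('N')(172))) = Add(33104, Mul(-1, Add(11, Mul(Pow(2, Rational(1, 2)), Pow(172, Rational(1, 2)))))) = Add(33104, Mul(-1, Add(11, Mul(Pow(2, Rational(1, 2)), Mul(2, Pow(43, Rational(1, 2))))))) = Add(33104, Mul(-1, Add(11, Mul(2, Pow(86, Rational(1, 2)))))) = Add(33104, Add(-11, Mul(-2, Pow(86, Rational(1, 2))))) = Add(33093, Mul(-2, Pow(86, Rational(1, 2))))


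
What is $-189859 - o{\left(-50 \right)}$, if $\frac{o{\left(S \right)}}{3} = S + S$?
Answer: $-189559$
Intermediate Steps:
$o{\left(S \right)} = 6 S$ ($o{\left(S \right)} = 3 \left(S + S\right) = 3 \cdot 2 S = 6 S$)
$-189859 - o{\left(-50 \right)} = -189859 - 6 \left(-50\right) = -189859 - -300 = -189859 + 300 = -189559$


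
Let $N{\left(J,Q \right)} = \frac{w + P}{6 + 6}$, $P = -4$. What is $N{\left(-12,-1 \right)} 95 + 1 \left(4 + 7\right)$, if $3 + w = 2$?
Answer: $- \frac{343}{12} \approx -28.583$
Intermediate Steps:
$w = -1$ ($w = -3 + 2 = -1$)
$N{\left(J,Q \right)} = - \frac{5}{12}$ ($N{\left(J,Q \right)} = \frac{-1 - 4}{6 + 6} = - \frac{5}{12}$)
$N{\left(-12,-1 \right)} 95 + 1 \left(4 + 7\right) = \left(- \frac{5}{12}\right) 95 + 1 \left(4 + 7\right) = - \frac{475}{12} + 1 \cdot 11 = - \frac{475}{12} + 11 = - \frac{343}{12}$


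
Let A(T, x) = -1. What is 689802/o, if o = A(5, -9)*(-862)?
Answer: 344901/431 ≈ 800.23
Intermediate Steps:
o = 862 (o = -1*(-862) = 862)
689802/o = 689802/862 = 689802*(1/862) = 344901/431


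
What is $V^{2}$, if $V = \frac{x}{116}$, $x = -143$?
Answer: $\frac{20449}{13456} \approx 1.5197$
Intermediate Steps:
$V = - \frac{143}{116} \approx -1.2328$
$V^{2} = \left(- \frac{143}{116}\right)^{2} = \frac{20449}{13456}$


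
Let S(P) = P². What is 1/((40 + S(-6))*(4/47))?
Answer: 47/304 ≈ 0.15461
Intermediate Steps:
1/((40 + S(-6))*(4/47)) = 1/((40 + (-6)²)*(4/47)) = 1/((40 + 36)*(4*(1/47))) = 1/(76*(4/47)) = 1/(304/47) = 47/304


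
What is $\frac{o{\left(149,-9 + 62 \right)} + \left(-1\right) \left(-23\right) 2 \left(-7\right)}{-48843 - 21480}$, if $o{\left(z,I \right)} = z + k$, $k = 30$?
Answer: $\frac{13}{6393} \approx 0.0020335$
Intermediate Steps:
$o{\left(z,I \right)} = 30 + z$ ($o{\left(z,I \right)} = z + 30 = 30 + z$)
$\frac{o{\left(149,-9 + 62 \right)} + \left(-1\right) \left(-23\right) 2 \left(-7\right)}{-48843 - 21480} = \frac{\left(30 + 149\right) + \left(-1\right) \left(-23\right) 2 \left(-7\right)}{-48843 - 21480} = \frac{179 + 23 \left(-14\right)}{-70323} = \left(179 - 322\right) \left(- \frac{1}{70323}\right) = \left(-143\right) \left(- \frac{1}{70323}\right) = \frac{13}{6393}$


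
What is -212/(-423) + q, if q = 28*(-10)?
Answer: -118228/423 ≈ -279.50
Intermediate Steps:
q = -280
-212/(-423) + q = -212/(-423) - 280 = -212*(-1/423) - 280 = 212/423 - 280 = -118228/423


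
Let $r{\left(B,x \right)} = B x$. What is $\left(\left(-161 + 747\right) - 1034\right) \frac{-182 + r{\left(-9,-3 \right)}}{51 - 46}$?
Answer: $13888$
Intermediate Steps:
$\left(\left(-161 + 747\right) - 1034\right) \frac{-182 + r{\left(-9,-3 \right)}}{51 - 46} = \left(\left(-161 + 747\right) - 1034\right) \frac{-182 - -27}{51 - 46} = \left(586 - 1034\right) \frac{-182 + 27}{5} = - 448 \left(\left(-155\right) \frac{1}{5}\right) = \left(-448\right) \left(-31\right) = 13888$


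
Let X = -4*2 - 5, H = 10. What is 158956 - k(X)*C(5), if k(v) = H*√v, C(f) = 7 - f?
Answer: 158956 - 20*I*√13 ≈ 1.5896e+5 - 72.111*I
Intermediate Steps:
X = -13 (X = -8 - 5 = -13)
k(v) = 10*√v
158956 - k(X)*C(5) = 158956 - 10*√(-13)*(7 - 1*5) = 158956 - 10*(I*√13)*(7 - 5) = 158956 - 10*I*√13*2 = 158956 - 20*I*√13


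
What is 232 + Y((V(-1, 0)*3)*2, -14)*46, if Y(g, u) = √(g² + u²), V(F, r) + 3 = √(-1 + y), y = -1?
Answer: 232 + 92*√(112 - 54*I*√2) ≈ 1255.6 - 315.75*I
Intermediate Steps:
V(F, r) = -3 + I*√2 (V(F, r) = -3 + √(-1 - 1) = -3 + √(-2) = -3 + I*√2)
232 + Y((V(-1, 0)*3)*2, -14)*46 = 232 + √((((-3 + I*√2)*3)*2)² + (-14)²)*46 = 232 + √(((-9 + 3*I*√2)*2)² + 196)*46 = 232 + √((-18 + 6*I*√2)² + 196)*46 = 232 + √(196 + (-18 + 6*I*√2)²)*46 = 232 + 46*√(196 + (-18 + 6*I*√2)²)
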